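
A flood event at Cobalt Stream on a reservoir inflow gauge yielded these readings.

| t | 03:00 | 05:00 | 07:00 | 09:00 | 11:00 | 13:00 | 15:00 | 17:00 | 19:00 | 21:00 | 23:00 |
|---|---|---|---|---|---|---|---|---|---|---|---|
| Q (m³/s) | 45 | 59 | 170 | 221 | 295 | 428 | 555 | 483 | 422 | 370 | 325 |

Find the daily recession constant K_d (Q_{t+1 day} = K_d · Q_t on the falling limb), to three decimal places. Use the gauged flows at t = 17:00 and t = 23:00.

Between t = 17:00 and t = 23:00 the flow falls from 483 to 325 m³/s over 3×2 h = 6 h.
Per-interval ratio K = (325/483)^(1/3) = 0.8763; K_d = K^(24/2) = 0.205.

K_d ≈ 0.205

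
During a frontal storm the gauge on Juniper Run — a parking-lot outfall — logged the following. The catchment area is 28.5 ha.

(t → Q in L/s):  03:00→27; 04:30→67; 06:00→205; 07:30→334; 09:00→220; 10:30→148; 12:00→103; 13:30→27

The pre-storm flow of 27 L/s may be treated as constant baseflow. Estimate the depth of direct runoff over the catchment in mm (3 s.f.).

d ≈ 17.3 mm

Direct runoff: 0.0, 40.0, 178.0, 307.0, 193.0, 121.0, 76.0, 0.0 L/s; ΣQ_DR = 915.0 L/s.
V = ΣQ_DR · Δt = 915.0 × 5400 s = 4.941 × 10^6 L.
Over A = 28.5 ha, depth = V / A = 17.3 mm.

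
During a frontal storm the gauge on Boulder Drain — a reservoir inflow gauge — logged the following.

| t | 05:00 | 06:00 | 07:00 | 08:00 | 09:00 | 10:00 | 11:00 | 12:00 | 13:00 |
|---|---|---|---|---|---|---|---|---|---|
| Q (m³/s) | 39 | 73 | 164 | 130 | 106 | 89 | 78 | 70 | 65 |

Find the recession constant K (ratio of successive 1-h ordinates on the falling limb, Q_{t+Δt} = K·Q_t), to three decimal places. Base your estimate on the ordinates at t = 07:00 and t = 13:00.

K ≈ 0.857

Using the recession-limb readings at t = 07:00 and t = 13:00: Q falls from 164 to 65 m³/s over 6 intervals.
K = (Q₂/Q₁)^(1/6) = (65/164)^(1/6) = 0.857.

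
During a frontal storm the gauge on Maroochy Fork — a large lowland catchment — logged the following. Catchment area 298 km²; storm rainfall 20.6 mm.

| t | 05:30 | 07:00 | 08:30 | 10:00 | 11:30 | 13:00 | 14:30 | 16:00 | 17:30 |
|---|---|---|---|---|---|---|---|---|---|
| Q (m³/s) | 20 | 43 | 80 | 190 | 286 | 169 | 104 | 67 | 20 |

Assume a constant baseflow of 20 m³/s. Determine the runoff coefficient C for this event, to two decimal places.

ΣQ_DR = 799.0 m³/s; V = ΣQ_DR·Δt = 4.315 × 10^6 m³.
Runoff depth d = V / A = 14.48 mm.
C = d / P = 14.48 / 20.6 = 0.70.

C ≈ 0.70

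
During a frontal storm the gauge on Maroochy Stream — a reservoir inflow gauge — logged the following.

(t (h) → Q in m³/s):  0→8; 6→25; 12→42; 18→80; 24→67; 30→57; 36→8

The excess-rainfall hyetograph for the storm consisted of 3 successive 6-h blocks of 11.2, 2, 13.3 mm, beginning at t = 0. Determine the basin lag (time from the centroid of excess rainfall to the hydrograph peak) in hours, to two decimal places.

Centroid of excess rainfall: t_c = Σ P_i·t̄_i / ΣP_i = 9.4755 h (block centres at 3, 9, 15 h).
Hydrograph peak occurs at t = 18 h, so basin lag t_L = 18 − 9.4755 = 8.52 h.

t_L ≈ 8.52 h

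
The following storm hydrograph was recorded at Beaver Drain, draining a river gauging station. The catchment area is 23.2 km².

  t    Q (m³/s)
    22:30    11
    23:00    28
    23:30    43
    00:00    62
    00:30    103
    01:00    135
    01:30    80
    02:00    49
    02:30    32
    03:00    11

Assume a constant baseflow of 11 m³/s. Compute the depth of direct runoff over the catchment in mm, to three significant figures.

d ≈ 34.4 mm

Direct runoff: 0.0, 17.0, 32.0, 51.0, 92.0, 124.0, 69.0, 38.0, 21.0, 0.0 m³/s; ΣQ_DR = 444.0 m³/s.
V = ΣQ_DR · Δt = 444.0 × 1800 s = 7.992 × 10^5 m³.
Over A = 23.2 km², depth = V / A = 34.4 mm.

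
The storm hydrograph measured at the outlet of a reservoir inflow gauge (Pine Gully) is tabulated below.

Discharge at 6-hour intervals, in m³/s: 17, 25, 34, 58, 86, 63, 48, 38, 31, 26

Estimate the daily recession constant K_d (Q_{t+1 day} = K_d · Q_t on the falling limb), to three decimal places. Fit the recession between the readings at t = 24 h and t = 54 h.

Between t = 24 h and t = 54 h the flow falls from 86 to 26 m³/s over 5×6 h = 30 h.
Per-interval ratio K = (26/86)^(1/5) = 0.7872; K_d = K^(24/6) = 0.384.

K_d ≈ 0.384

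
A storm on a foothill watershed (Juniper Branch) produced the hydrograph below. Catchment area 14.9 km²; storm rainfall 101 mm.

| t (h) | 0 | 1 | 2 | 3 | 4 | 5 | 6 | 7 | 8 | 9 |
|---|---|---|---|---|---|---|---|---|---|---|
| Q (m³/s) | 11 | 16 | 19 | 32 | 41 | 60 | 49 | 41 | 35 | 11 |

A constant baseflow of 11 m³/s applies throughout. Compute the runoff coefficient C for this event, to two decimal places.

C ≈ 0.49

ΣQ_DR = 205.0 m³/s; V = ΣQ_DR·Δt = 7.380 × 10^5 m³.
Runoff depth d = V / A = 49.53 mm.
C = d / P = 49.53 / 101 = 0.49.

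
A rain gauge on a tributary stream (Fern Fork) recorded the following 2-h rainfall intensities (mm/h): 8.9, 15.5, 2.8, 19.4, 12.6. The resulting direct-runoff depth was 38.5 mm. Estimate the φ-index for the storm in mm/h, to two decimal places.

Only the 3 blocks with intensity above φ contribute runoff: 15.5, 19.4, 12.6 mm/h.
Σ(I−φ)·Δt = d  ⇒  (15.5+19.4+12.6 − 3φ)·2 = 38.5
φ = (47.50 − 38.5/2) / 3 = 9.42 mm/h.

φ ≈ 9.42 mm/h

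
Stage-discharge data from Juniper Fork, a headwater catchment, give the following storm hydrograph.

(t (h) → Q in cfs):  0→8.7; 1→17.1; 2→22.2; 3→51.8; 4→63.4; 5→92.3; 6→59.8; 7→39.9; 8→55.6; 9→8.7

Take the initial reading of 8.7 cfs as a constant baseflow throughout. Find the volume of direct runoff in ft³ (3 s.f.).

V ≈ 1.20 × 10^6 ft³

Direct-runoff ordinates (Q − Q_b): 0.0, 8.4, 13.5, 43.1, 54.7, 83.6, 51.1, 31.2, 46.9, 0.0 cfs.
ΣQ_DR = 332.5 cfs.
With Δt = 1 h = 3600 s, V = ΣQ_DR · Δt = 332.5 × 3600 = 1.20 × 10^6 ft³.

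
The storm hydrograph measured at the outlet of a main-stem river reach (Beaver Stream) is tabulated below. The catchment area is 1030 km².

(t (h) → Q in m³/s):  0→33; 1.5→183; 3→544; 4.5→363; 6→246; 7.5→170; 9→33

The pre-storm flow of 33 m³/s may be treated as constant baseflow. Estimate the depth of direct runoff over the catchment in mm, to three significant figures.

Direct runoff: 0.0, 150.0, 511.0, 330.0, 213.0, 137.0, 0.0 m³/s; ΣQ_DR = 1341 m³/s.
V = ΣQ_DR · Δt = 1341 × 5400 s = 7.241 × 10^6 m³.
Over A = 1030 km², depth = V / A = 7.03 mm.

d ≈ 7.03 mm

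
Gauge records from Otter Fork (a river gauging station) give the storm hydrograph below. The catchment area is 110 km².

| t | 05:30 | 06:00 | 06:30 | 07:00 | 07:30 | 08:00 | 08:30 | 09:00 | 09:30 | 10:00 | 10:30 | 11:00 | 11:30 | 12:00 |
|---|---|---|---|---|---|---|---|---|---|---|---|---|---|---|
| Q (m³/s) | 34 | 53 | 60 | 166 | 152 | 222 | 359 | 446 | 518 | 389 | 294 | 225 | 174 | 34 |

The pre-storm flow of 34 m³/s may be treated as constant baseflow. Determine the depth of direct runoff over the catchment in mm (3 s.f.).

d ≈ 43.4 mm

Direct runoff: 0.0, 19.0, 26.0, 132.0, 118.0, 188.0, 325.0, 412.0, 484.0, 355.0, 260.0, 191.0, 140.0, 0.0 m³/s; ΣQ_DR = 2650 m³/s.
V = ΣQ_DR · Δt = 2650 × 1800 s = 4.770 × 10^6 m³.
Over A = 110 km², depth = V / A = 43.4 mm.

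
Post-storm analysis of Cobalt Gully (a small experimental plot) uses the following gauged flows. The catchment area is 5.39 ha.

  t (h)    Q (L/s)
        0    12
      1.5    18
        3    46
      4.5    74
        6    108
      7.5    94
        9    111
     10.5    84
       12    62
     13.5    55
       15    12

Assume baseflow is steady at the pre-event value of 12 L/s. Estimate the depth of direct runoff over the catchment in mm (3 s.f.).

Direct runoff: 0.0, 6.0, 34.0, 62.0, 96.0, 82.0, 99.0, 72.0, 50.0, 43.0, 0.0 L/s; ΣQ_DR = 544.0 L/s.
V = ΣQ_DR · Δt = 544.0 × 5400 s = 2.938 × 10^6 L.
Over A = 5.39 ha, depth = V / A = 54.5 mm.

d ≈ 54.5 mm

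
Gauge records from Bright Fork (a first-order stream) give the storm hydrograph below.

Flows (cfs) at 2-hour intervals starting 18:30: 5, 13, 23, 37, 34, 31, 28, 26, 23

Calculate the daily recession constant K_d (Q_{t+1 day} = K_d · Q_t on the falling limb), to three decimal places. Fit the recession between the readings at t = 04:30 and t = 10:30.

Between t = 04:30 and t = 10:30 the flow falls from 31 to 23 cfs over 3×2 h = 6 h.
Per-interval ratio K = (23/31)^(1/3) = 0.9053; K_d = K^(24/2) = 0.303.

K_d ≈ 0.303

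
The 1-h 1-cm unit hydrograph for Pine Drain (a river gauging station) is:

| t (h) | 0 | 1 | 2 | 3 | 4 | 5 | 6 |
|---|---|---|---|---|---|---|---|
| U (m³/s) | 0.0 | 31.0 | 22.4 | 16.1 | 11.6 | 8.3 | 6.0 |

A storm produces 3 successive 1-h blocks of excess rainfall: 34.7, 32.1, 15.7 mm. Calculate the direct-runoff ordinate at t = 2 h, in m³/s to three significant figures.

Q ≈ 177 m³/s

By discrete convolution, Q_j = Σ (P_i / 10 mm) · U_{j−i}.
At t = 2 h (j=2): Q = (34.7/10)·22.4 + (32.1/10)·31.0 + (15.7/10)·0.0 = 177 m³/s.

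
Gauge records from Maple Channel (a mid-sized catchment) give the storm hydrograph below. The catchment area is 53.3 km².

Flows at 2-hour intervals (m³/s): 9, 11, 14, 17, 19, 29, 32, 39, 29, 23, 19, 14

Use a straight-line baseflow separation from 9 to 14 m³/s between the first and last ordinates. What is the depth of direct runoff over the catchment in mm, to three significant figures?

d ≈ 15.8 mm

Direct runoff: 0.00, 1.55, 4.09, 6.64, 8.18, 17.73, 20.27, 26.82, 16.36, 9.91, 5.45, 0.00 m³/s; ΣQ_DR = 117.0 m³/s.
V = ΣQ_DR · Δt = 117.0 × 7200 s = 8.424 × 10^5 m³.
Over A = 53.3 km², depth = V / A = 15.8 mm.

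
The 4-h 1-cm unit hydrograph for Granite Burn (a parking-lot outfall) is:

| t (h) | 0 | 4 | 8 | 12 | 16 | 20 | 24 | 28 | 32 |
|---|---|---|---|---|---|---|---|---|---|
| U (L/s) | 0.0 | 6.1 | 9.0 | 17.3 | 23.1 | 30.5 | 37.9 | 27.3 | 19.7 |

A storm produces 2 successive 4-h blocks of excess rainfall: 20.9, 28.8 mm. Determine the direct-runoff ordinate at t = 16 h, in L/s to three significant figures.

By discrete convolution, Q_j = Σ (P_i / 10 mm) · U_{j−i}.
At t = 16 h (j=4): Q = (20.9/10)·23.1 + (28.8/10)·17.3 = 98.1 L/s.

Q ≈ 98.1 L/s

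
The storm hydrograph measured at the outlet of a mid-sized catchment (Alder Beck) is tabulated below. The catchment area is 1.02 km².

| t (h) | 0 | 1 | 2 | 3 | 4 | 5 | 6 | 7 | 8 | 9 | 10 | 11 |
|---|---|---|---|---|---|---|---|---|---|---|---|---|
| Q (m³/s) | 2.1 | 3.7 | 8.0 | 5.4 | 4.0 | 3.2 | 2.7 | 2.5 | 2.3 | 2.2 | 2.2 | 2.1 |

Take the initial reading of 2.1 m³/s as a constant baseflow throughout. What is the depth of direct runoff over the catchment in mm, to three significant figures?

d ≈ 53.6 mm

Direct runoff: 0.0, 1.6, 5.9, 3.3, 1.9, 1.1, 0.6, 0.4, 0.2, 0.1, 0.1, 0.0 m³/s; ΣQ_DR = 15.20 m³/s.
V = ΣQ_DR · Δt = 15.20 × 3600 s = 54720 m³.
Over A = 1.02 km², depth = V / A = 53.6 mm.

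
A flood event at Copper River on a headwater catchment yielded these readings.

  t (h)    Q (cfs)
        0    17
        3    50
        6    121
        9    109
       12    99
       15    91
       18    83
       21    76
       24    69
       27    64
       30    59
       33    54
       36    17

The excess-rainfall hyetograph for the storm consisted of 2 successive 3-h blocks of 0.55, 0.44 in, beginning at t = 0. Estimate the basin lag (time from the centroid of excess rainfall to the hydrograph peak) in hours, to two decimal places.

t_L ≈ 3.17 h

Centroid of excess rainfall: t_c = Σ P_i·t̄_i / ΣP_i = 2.8333 h (block centres at 1.5, 4.5 h).
Hydrograph peak occurs at t = 6 h, so basin lag t_L = 6 − 2.8333 = 3.17 h.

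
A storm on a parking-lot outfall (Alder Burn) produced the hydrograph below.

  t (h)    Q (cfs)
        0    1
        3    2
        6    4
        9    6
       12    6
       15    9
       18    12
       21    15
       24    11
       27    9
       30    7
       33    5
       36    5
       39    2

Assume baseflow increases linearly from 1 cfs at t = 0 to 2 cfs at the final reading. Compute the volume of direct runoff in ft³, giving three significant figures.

V ≈ 7.88 × 10^5 ft³

Direct-runoff ordinates (Q − Q_b): 0.00, 0.92, 2.85, 4.77, 4.69, 7.62, 10.54, 13.46, 9.38, 7.31, 5.23, 3.15, 3.08, 0.00 cfs.
ΣQ_DR = 73.00 cfs.
With Δt = 3 h = 10800 s, V = ΣQ_DR · Δt = 73.00 × 10800 = 7.88 × 10^5 ft³.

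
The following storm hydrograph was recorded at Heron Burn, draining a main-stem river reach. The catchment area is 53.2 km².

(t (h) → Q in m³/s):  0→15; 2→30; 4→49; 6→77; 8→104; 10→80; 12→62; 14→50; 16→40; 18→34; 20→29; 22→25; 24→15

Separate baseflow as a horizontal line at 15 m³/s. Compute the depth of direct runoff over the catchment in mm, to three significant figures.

Direct runoff: 0.0, 15.0, 34.0, 62.0, 89.0, 65.0, 47.0, 35.0, 25.0, 19.0, 14.0, 10.0, 0.0 m³/s; ΣQ_DR = 415.0 m³/s.
V = ΣQ_DR · Δt = 415.0 × 7200 s = 2.988 × 10^6 m³.
Over A = 53.2 km², depth = V / A = 56.2 mm.

d ≈ 56.2 mm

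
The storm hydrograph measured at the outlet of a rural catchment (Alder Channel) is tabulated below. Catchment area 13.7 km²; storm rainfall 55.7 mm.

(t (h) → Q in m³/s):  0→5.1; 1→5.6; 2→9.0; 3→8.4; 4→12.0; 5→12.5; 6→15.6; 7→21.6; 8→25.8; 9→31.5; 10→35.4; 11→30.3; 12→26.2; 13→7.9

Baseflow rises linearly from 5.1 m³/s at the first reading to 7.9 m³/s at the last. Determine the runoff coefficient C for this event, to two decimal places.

ΣQ_DR = 155.9 m³/s; V = ΣQ_DR·Δt = 5.612 × 10^5 m³.
Runoff depth d = V / A = 40.97 mm.
C = d / P = 40.97 / 55.7 = 0.74.

C ≈ 0.74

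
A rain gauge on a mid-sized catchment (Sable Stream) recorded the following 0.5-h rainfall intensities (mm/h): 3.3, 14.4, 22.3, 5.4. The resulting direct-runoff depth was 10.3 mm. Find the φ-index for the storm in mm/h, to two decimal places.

φ ≈ 8.05 mm/h

Only the 2 blocks with intensity above φ contribute runoff: 14.4, 22.3 mm/h.
Σ(I−φ)·Δt = d  ⇒  (14.4+22.3 − 2φ)·0.5 = 10.3
φ = (36.70 − 10.3/0.5) / 2 = 8.05 mm/h.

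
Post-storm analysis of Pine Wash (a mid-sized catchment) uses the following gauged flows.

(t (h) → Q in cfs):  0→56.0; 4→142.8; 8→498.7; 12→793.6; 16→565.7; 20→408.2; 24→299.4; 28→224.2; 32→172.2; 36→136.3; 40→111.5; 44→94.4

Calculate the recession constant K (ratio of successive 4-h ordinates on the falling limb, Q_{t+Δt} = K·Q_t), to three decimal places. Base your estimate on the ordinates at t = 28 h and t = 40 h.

K ≈ 0.792

Using the recession-limb readings at t = 28 h and t = 40 h: Q falls from 224.2 to 111.5 cfs over 3 intervals.
K = (Q₂/Q₁)^(1/3) = (111.5/224.2)^(1/3) = 0.792.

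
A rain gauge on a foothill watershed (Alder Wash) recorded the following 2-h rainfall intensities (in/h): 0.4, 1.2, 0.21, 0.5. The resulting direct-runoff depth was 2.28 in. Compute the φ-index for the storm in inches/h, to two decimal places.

φ ≈ 0.32 in/h

Only the 3 blocks with intensity above φ contribute runoff: 0.4, 1.2, 0.5 in/h.
Σ(I−φ)·Δt = d  ⇒  (0.4+1.2+0.5 − 3φ)·2 = 2.28
φ = (2.100 − 2.28/2) / 3 = 0.32 in/h.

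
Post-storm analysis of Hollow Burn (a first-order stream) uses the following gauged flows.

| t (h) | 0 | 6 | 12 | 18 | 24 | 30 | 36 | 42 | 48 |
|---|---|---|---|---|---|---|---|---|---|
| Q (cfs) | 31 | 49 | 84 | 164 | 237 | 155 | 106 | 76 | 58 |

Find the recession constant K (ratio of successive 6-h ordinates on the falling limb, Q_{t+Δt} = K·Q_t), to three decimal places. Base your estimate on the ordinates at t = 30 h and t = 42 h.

Using the recession-limb readings at t = 30 h and t = 42 h: Q falls from 155 to 76 cfs over 2 intervals.
K = (Q₂/Q₁)^(1/2) = (76/155)^(1/2) = 0.700.

K ≈ 0.700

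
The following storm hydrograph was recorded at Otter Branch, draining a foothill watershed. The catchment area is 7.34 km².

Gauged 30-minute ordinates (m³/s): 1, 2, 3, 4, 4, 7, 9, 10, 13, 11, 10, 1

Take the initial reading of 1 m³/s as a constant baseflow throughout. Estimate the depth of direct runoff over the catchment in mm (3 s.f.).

d ≈ 15.4 mm

Direct runoff: 0.0, 1.0, 2.0, 3.0, 3.0, 6.0, 8.0, 9.0, 12.0, 10.0, 9.0, 0.0 m³/s; ΣQ_DR = 63.00 m³/s.
V = ΣQ_DR · Δt = 63.00 × 1800 s = 1.134 × 10^5 m³.
Over A = 7.34 km², depth = V / A = 15.4 mm.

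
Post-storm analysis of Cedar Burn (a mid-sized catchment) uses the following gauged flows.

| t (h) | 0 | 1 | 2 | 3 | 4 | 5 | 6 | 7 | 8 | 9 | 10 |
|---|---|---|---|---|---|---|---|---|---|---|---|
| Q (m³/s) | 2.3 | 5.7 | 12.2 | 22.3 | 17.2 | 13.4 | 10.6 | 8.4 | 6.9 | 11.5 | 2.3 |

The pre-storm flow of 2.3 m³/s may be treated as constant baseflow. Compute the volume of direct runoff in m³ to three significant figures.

Direct-runoff ordinates (Q − Q_b): 0.0, 3.4, 9.9, 20.0, 14.9, 11.1, 8.3, 6.1, 4.6, 9.2, 0.0 m³/s.
ΣQ_DR = 87.50 m³/s.
With Δt = 1 h = 3600 s, V = ΣQ_DR · Δt = 87.50 × 3600 = 3.15 × 10^5 m³.

V ≈ 3.15 × 10^5 m³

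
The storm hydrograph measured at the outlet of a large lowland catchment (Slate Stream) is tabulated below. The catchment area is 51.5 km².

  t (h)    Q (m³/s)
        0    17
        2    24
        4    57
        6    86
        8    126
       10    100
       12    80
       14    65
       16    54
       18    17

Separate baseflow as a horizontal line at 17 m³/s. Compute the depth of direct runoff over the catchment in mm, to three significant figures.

Direct runoff: 0.0, 7.0, 40.0, 69.0, 109.0, 83.0, 63.0, 48.0, 37.0, 0.0 m³/s; ΣQ_DR = 456.0 m³/s.
V = ΣQ_DR · Δt = 456.0 × 7200 s = 3.283 × 10^6 m³.
Over A = 51.5 km², depth = V / A = 63.8 mm.

d ≈ 63.8 mm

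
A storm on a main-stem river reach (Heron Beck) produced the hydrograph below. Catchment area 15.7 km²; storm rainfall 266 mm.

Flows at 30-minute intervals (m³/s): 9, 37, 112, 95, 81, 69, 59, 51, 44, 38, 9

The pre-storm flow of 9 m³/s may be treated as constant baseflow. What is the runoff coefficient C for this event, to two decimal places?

ΣQ_DR = 505.0 m³/s; V = ΣQ_DR·Δt = 9.090 × 10^5 m³.
Runoff depth d = V / A = 57.90 mm.
C = d / P = 57.90 / 266 = 0.22.

C ≈ 0.22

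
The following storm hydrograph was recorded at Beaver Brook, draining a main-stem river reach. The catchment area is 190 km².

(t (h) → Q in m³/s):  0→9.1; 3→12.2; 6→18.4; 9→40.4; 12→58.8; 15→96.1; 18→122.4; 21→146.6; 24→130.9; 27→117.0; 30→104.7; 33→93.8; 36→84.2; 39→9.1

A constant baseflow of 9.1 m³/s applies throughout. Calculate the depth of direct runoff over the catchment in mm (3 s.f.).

d ≈ 52.1 mm

Direct runoff: 0.0, 3.1, 9.3, 31.3, 49.7, 87.0, 113.3, 137.5, 121.8, 107.9, 95.6, 84.7, 75.1, 0.0 m³/s; ΣQ_DR = 916.3 m³/s.
V = ΣQ_DR · Δt = 916.3 × 10800 s = 9.896 × 10^6 m³.
Over A = 190 km², depth = V / A = 52.1 mm.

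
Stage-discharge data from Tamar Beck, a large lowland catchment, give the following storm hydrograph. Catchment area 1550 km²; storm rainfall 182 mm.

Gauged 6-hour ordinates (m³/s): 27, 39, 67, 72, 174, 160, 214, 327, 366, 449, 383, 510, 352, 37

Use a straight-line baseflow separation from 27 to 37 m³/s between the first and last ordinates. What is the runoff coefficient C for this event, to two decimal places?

C ≈ 0.21

ΣQ_DR = 2729 m³/s; V = ΣQ_DR·Δt = 5.895 × 10^7 m³.
Runoff depth d = V / A = 38.03 mm.
C = d / P = 38.03 / 182 = 0.21.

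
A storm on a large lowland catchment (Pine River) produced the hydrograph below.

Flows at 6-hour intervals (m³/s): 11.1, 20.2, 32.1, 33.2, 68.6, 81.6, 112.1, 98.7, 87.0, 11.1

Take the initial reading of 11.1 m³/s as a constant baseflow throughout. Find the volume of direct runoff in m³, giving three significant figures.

Direct-runoff ordinates (Q − Q_b): 0.0, 9.1, 21.0, 22.1, 57.5, 70.5, 101.0, 87.6, 75.9, 0.0 m³/s.
ΣQ_DR = 444.7 m³/s.
With Δt = 6 h = 21600 s, V = ΣQ_DR · Δt = 444.7 × 21600 = 9.61 × 10^6 m³.

V ≈ 9.61 × 10^6 m³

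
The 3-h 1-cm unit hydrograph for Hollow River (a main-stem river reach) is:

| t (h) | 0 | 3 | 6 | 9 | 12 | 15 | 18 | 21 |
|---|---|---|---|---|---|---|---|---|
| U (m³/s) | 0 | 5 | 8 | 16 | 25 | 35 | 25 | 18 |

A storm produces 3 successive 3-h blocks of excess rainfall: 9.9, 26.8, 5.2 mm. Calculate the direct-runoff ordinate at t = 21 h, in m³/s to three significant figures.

By discrete convolution, Q_j = Σ (P_i / 10 mm) · U_{j−i}.
At t = 21 h (j=7): Q = (9.9/10)·18 + (26.8/10)·25 + (5.2/10)·35 = 103 m³/s.

Q ≈ 103 m³/s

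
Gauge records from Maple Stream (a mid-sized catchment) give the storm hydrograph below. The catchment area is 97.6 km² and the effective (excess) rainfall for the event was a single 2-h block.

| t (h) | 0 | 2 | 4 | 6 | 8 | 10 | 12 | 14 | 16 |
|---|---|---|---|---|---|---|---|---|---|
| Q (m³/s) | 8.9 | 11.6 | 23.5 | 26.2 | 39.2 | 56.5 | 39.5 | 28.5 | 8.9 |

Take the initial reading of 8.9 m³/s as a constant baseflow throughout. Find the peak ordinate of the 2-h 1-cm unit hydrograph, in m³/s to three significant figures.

Direct runoff: 0.0, 2.7, 14.6, 17.3, 30.3, 47.6, 30.6, 19.6, 0.0 m³/s; ΣQ_DR = 162.7 m³/s, peak = 47.6 m³/s.
Runoff depth d = ΣQ_DR·Δt / A = 162.7 × 7200 / (97.6 km²) = 12.00 mm.
The 1-cm UH is the DRH scaled by (10 mm)/d, so U_p = 47.6 × 10/12.00 = 39.7 m³/s.

U_p ≈ 39.7 m³/s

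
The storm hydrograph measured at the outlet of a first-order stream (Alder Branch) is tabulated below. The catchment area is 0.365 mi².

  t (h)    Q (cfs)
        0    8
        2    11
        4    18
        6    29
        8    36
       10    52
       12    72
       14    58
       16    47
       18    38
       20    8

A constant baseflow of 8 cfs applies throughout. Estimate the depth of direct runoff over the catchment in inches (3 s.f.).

Direct runoff: 0.0, 3.0, 10.0, 21.0, 28.0, 44.0, 64.0, 50.0, 39.0, 30.0, 0.0 cfs; ΣQ_DR = 289.0 cfs.
V = ΣQ_DR · Δt = 289.0 × 7200 s = 2.081 × 10^6 ft³.
Over A = 0.365 mi², depth = V / A = 2.45 in.

d ≈ 2.45 in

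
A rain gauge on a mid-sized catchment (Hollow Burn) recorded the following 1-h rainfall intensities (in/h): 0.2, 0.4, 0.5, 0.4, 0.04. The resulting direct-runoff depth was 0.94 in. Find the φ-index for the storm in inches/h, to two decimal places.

φ ≈ 0.14 in/h

Only the 4 blocks with intensity above φ contribute runoff: 0.2, 0.4, 0.5, 0.4 in/h.
Σ(I−φ)·Δt = d  ⇒  (0.2+0.4+0.5+0.4 − 4φ)·1 = 0.94
φ = (1.500 − 0.94/1) / 4 = 0.14 in/h.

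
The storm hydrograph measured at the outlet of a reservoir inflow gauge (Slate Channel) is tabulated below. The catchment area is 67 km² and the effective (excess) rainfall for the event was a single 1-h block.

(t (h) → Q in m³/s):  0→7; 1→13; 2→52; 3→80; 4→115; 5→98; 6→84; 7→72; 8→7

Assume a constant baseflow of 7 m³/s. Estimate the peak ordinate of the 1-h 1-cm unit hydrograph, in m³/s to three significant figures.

Direct runoff: 0.0, 6.0, 45.0, 73.0, 108.0, 91.0, 77.0, 65.0, 0.0 m³/s; ΣQ_DR = 465.0 m³/s, peak = 108.0 m³/s.
Runoff depth d = ΣQ_DR·Δt / A = 465.0 × 3600 / (67 km²) = 24.99 mm.
The 1-cm UH is the DRH scaled by (10 mm)/d, so U_p = 108.0 × 10/24.99 = 43.2 m³/s.

U_p ≈ 43.2 m³/s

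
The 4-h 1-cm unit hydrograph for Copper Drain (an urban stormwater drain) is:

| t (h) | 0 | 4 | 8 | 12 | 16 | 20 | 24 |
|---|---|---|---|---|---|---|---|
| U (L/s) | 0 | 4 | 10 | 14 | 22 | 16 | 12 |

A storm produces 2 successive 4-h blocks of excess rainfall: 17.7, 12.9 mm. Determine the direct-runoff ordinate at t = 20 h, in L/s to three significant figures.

By discrete convolution, Q_j = Σ (P_i / 10 mm) · U_{j−i}.
At t = 20 h (j=5): Q = (17.7/10)·16 + (12.9/10)·22 = 56.7 L/s.

Q ≈ 56.7 L/s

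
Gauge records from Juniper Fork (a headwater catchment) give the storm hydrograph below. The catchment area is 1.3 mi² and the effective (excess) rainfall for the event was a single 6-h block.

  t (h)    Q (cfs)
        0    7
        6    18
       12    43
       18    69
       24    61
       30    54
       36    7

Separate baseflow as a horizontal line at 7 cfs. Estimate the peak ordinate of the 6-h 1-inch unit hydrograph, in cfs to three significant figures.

Direct runoff: 0.0, 11.0, 36.0, 62.0, 54.0, 47.0, 0.0 cfs; ΣQ_DR = 210.0 cfs, peak = 62.0 cfs.
Runoff depth d = ΣQ_DR·Δt / A = 210.0 × 21600 / (1.3 mi²) = 1.502 in.
The 1-inch UH is the DRH scaled by (1 in)/d, so U_p = 62.0 × 1/1.502 = 41.3 cfs.

U_p ≈ 41.3 cfs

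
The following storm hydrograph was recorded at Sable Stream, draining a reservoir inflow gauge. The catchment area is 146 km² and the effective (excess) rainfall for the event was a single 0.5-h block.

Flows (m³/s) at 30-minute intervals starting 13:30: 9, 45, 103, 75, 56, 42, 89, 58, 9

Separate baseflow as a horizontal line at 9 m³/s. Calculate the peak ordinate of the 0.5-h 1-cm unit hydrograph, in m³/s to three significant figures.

U_p ≈ 188 m³/s

Direct runoff: 0.0, 36.0, 94.0, 66.0, 47.0, 33.0, 80.0, 49.0, 0.0 m³/s; ΣQ_DR = 405.0 m³/s, peak = 94.0 m³/s.
Runoff depth d = ΣQ_DR·Δt / A = 405.0 × 1800 / (146 km²) = 4.993 mm.
The 1-cm UH is the DRH scaled by (10 mm)/d, so U_p = 94.0 × 10/4.993 = 188 m³/s.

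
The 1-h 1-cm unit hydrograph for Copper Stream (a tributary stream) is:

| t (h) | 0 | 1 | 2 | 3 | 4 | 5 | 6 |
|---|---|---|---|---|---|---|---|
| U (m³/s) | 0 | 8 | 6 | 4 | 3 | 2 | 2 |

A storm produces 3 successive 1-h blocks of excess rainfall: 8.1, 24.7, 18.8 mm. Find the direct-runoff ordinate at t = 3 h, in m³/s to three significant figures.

By discrete convolution, Q_j = Σ (P_i / 10 mm) · U_{j−i}.
At t = 3 h (j=3): Q = (8.1/10)·4 + (24.7/10)·6 + (18.8/10)·8 = 33.1 m³/s.

Q ≈ 33.1 m³/s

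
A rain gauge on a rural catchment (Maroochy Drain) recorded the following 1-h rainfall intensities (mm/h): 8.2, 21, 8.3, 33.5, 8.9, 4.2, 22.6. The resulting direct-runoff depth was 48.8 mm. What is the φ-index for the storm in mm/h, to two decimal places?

φ ≈ 9.43 mm/h

Only the 3 blocks with intensity above φ contribute runoff: 21, 33.5, 22.6 mm/h.
Σ(I−φ)·Δt = d  ⇒  (21+33.5+22.6 − 3φ)·1 = 48.8
φ = (77.10 − 48.8/1) / 3 = 9.43 mm/h.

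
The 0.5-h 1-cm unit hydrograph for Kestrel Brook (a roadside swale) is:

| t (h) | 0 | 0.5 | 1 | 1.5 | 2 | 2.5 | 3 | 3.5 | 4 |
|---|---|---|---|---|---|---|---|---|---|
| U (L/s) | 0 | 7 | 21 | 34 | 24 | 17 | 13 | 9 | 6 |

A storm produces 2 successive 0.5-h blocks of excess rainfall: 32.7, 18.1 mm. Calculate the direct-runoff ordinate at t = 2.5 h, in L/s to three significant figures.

Q ≈ 99.0 L/s

By discrete convolution, Q_j = Σ (P_i / 10 mm) · U_{j−i}.
At t = 2.5 h (j=5): Q = (32.7/10)·17 + (18.1/10)·24 = 99.0 L/s.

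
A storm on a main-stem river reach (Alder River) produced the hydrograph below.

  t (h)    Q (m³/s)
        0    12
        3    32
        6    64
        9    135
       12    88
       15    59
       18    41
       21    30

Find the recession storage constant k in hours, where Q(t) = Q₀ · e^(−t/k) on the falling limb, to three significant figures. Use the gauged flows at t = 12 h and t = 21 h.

k ≈ 8.36 h

On the falling limb, Q drops from 88 to 30 m³/s between t = 12 h and t = 21 h (Δt = 9 h).
k = −Δt / ln(Q₂/Q₁) = −9 / ln(30/88) = 8.36 h.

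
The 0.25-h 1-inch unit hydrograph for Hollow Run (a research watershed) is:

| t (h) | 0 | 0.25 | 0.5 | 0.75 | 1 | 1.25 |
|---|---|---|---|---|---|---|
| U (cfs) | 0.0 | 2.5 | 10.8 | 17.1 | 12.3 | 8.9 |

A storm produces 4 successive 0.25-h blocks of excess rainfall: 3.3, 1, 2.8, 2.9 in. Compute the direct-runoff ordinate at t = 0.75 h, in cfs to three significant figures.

By discrete convolution, Q_j = Σ (P_i / 1 in) · U_{j−i}.
At t = 0.75 h (j=3): Q = (3.3/1)·17.1 + (1/1)·10.8 + (2.8/1)·2.5 + (2.9/1)·0.0 = 74.2 cfs.

Q ≈ 74.2 cfs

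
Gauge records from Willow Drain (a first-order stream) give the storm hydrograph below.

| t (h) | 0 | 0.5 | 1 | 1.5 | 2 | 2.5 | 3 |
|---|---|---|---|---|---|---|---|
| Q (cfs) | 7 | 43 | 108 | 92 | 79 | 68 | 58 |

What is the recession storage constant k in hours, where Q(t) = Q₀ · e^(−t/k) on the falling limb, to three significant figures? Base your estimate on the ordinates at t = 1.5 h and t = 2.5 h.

k ≈ 3.31 h

On the falling limb, Q drops from 92 to 68 cfs between t = 1.5 h and t = 2.5 h (Δt = 1 h).
k = −Δt / ln(Q₂/Q₁) = −1 / ln(68/92) = 3.31 h.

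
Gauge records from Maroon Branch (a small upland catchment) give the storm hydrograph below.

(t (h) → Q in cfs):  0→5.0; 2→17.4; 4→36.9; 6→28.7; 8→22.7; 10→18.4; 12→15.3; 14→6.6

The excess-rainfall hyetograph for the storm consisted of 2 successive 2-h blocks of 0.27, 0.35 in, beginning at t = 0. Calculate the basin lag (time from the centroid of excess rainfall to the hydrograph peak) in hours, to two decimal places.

Centroid of excess rainfall: t_c = Σ P_i·t̄_i / ΣP_i = 2.1290 h (block centres at 1, 3 h).
Hydrograph peak occurs at t = 4 h, so basin lag t_L = 4 − 2.1290 = 1.87 h.

t_L ≈ 1.87 h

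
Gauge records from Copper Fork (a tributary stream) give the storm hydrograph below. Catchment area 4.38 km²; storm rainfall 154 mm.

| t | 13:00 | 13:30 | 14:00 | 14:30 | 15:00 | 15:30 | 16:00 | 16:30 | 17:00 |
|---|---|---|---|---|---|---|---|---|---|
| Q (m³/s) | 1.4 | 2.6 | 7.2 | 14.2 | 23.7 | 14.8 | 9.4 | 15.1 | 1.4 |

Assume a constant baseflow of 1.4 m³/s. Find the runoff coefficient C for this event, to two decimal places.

C ≈ 0.21

ΣQ_DR = 77.20 m³/s; V = ΣQ_DR·Δt = 1.390 × 10^5 m³.
Runoff depth d = V / A = 31.73 mm.
C = d / P = 31.73 / 154 = 0.21.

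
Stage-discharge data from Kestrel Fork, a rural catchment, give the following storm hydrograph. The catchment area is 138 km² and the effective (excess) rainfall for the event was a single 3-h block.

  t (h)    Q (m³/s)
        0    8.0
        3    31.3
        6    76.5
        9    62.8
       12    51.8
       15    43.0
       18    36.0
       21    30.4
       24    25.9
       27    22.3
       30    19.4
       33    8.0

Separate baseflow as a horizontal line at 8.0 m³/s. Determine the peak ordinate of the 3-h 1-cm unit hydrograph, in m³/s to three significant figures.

Direct runoff: 0.0, 23.3, 68.5, 54.8, 43.8, 35.0, 28.0, 22.4, 17.9, 14.3, 11.4, 0.0 m³/s; ΣQ_DR = 319.4 m³/s, peak = 68.5 m³/s.
Runoff depth d = ΣQ_DR·Δt / A = 319.4 × 10800 / (138 km²) = 25.00 mm.
The 1-cm UH is the DRH scaled by (10 mm)/d, so U_p = 68.5 × 10/25.00 = 27.4 m³/s.

U_p ≈ 27.4 m³/s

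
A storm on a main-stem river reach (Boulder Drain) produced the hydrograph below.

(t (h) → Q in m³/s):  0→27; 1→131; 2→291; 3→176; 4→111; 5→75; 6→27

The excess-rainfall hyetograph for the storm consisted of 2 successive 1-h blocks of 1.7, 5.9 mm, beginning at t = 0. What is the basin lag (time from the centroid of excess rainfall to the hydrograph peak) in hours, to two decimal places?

t_L ≈ 0.72 h

Centroid of excess rainfall: t_c = Σ P_i·t̄_i / ΣP_i = 1.2763 h (block centres at 0.5, 1.5 h).
Hydrograph peak occurs at t = 2 h, so basin lag t_L = 2 − 1.2763 = 0.72 h.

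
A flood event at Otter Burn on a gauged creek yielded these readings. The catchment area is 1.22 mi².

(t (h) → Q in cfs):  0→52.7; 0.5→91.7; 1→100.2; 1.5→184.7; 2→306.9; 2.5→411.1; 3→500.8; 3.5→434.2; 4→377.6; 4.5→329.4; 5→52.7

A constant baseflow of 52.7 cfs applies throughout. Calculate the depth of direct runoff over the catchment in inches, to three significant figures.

d ≈ 1.44 in

Direct runoff: 0.0, 39.0, 47.5, 132.0, 254.2, 358.4, 448.1, 381.5, 324.9, 276.7, 0.0 cfs; ΣQ_DR = 2262 cfs.
V = ΣQ_DR · Δt = 2262 × 1800 s = 4.072 × 10^6 ft³.
Over A = 1.22 mi², depth = V / A = 1.44 in.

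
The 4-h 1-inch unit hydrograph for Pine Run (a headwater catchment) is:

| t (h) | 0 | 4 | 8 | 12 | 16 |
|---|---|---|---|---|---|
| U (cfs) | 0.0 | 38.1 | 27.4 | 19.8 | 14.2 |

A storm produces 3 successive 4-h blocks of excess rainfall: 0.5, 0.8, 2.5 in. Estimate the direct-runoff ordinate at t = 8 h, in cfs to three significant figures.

By discrete convolution, Q_j = Σ (P_i / 1 in) · U_{j−i}.
At t = 8 h (j=2): Q = (0.5/1)·27.4 + (0.8/1)·38.1 + (2.5/1)·0.0 = 44.2 cfs.

Q ≈ 44.2 cfs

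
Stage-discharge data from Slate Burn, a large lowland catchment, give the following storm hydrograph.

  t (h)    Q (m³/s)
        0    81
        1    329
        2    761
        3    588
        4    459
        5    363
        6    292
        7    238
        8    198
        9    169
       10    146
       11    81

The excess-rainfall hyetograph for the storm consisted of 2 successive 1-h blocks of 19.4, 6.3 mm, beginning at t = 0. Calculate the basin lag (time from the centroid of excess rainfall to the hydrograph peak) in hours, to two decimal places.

t_L ≈ 1.25 h

Centroid of excess rainfall: t_c = Σ P_i·t̄_i / ΣP_i = 0.7451 h (block centres at 0.5, 1.5 h).
Hydrograph peak occurs at t = 2 h, so basin lag t_L = 2 − 0.7451 = 1.25 h.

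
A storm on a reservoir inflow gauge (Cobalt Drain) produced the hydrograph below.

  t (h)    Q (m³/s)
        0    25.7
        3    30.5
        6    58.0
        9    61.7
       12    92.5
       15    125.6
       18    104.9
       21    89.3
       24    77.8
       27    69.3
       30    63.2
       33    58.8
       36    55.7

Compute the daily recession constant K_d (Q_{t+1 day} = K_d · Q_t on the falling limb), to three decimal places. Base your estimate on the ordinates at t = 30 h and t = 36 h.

Between t = 30 h and t = 36 h the flow falls from 63.2 to 55.7 m³/s over 2×3 h = 6 h.
Per-interval ratio K = (55.7/63.2)^(1/2) = 0.9388; K_d = K^(24/3) = 0.603.

K_d ≈ 0.603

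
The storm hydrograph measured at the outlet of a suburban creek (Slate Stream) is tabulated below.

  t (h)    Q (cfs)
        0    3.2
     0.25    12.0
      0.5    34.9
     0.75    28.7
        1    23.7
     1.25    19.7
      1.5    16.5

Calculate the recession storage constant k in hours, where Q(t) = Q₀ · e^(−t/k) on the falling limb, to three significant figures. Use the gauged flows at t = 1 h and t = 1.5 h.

k ≈ 1.38 h

On the falling limb, Q drops from 23.7 to 16.5 cfs between t = 1 h and t = 1.5 h (Δt = 0.5 h).
k = −Δt / ln(Q₂/Q₁) = −0.5 / ln(16.5/23.7) = 1.38 h.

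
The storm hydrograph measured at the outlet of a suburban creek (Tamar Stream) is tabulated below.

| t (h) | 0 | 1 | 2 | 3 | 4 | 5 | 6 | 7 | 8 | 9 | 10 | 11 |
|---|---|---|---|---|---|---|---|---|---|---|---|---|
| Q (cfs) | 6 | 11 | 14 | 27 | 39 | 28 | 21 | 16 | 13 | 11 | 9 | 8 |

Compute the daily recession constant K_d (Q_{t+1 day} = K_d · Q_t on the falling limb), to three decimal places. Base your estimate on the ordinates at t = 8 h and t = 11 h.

Between t = 8 h and t = 11 h the flow falls from 13 to 8 cfs over 3×1 h = 3 h.
Per-interval ratio K = (8/13)^(1/3) = 0.8506; K_d = K^(24/1) = 0.021.

K_d ≈ 0.021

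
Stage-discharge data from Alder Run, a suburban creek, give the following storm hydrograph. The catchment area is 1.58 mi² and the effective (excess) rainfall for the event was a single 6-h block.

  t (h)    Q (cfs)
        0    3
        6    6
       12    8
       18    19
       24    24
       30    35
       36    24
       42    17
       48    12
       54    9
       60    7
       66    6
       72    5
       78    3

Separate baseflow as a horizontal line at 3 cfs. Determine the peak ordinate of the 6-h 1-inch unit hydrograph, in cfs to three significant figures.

Direct runoff: 0.0, 3.0, 5.0, 16.0, 21.0, 32.0, 21.0, 14.0, 9.0, 6.0, 4.0, 3.0, 2.0, 0.0 cfs; ΣQ_DR = 136.0 cfs, peak = 32.0 cfs.
Runoff depth d = ΣQ_DR·Δt / A = 136.0 × 21600 / (1.58 mi²) = 0.8003 in.
The 1-inch UH is the DRH scaled by (1 in)/d, so U_p = 32.0 × 1/0.8003 = 40.0 cfs.

U_p ≈ 40.0 cfs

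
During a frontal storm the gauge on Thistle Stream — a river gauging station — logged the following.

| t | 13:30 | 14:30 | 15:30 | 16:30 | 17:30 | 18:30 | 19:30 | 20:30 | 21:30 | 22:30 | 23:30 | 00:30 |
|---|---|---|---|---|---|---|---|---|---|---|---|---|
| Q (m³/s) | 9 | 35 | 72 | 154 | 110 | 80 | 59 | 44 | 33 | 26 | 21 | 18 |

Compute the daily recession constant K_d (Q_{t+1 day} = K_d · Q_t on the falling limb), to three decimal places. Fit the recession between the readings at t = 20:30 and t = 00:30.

K_d ≈ 0.005

Between t = 20:30 and t = 00:30 the flow falls from 44 to 18 m³/s over 4×1 h = 4 h.
Per-interval ratio K = (18/44)^(1/4) = 0.7998; K_d = K^(24/1) = 0.005.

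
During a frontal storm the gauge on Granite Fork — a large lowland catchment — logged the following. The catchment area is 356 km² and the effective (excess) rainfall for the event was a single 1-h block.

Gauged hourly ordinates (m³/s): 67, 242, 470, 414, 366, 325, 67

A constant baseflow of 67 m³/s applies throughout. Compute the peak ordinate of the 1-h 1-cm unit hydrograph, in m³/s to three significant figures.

Direct runoff: 0.0, 175.0, 403.0, 347.0, 299.0, 258.0, 0.0 m³/s; ΣQ_DR = 1482 m³/s, peak = 403.0 m³/s.
Runoff depth d = ΣQ_DR·Δt / A = 1482 × 3600 / (356 km²) = 14.99 mm.
The 1-cm UH is the DRH scaled by (10 mm)/d, so U_p = 403.0 × 10/14.99 = 269 m³/s.

U_p ≈ 269 m³/s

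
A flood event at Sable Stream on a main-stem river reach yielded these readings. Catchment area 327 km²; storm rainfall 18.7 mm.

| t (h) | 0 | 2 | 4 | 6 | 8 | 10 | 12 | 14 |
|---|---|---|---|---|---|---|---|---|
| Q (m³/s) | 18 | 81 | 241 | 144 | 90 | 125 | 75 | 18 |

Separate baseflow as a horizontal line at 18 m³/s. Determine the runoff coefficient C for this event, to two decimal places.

ΣQ_DR = 648.0 m³/s; V = ΣQ_DR·Δt = 4.666 × 10^6 m³.
Runoff depth d = V / A = 14.27 mm.
C = d / P = 14.27 / 18.7 = 0.76.

C ≈ 0.76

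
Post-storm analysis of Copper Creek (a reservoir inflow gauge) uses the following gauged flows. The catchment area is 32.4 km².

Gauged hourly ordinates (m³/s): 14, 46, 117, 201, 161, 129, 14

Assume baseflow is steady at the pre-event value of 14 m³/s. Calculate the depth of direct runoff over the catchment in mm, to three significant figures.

Direct runoff: 0.0, 32.0, 103.0, 187.0, 147.0, 115.0, 0.0 m³/s; ΣQ_DR = 584.0 m³/s.
V = ΣQ_DR · Δt = 584.0 × 3600 s = 2.102 × 10^6 m³.
Over A = 32.4 km², depth = V / A = 64.9 mm.

d ≈ 64.9 mm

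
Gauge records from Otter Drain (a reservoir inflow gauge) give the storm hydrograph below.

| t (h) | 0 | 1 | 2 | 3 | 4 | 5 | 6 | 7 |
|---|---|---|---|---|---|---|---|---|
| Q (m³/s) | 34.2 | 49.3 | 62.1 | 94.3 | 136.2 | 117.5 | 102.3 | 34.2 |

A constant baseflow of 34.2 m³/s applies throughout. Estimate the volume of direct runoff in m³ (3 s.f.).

V ≈ 1.28 × 10^6 m³

Direct-runoff ordinates (Q − Q_b): 0.0, 15.1, 27.9, 60.1, 102.0, 83.3, 68.1, 0.0 m³/s.
ΣQ_DR = 356.5 m³/s.
With Δt = 1 h = 3600 s, V = ΣQ_DR · Δt = 356.5 × 3600 = 1.28 × 10^6 m³.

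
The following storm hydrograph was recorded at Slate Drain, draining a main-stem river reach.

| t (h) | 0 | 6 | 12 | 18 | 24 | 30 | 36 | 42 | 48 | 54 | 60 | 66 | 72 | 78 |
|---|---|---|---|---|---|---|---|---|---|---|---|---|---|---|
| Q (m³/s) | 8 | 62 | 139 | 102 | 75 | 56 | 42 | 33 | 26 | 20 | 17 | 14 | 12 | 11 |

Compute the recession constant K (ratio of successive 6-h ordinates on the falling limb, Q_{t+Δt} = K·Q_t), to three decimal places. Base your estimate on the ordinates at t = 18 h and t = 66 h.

Using the recession-limb readings at t = 18 h and t = 66 h: Q falls from 102 to 14 m³/s over 8 intervals.
K = (Q₂/Q₁)^(1/8) = (14/102)^(1/8) = 0.780.

K ≈ 0.780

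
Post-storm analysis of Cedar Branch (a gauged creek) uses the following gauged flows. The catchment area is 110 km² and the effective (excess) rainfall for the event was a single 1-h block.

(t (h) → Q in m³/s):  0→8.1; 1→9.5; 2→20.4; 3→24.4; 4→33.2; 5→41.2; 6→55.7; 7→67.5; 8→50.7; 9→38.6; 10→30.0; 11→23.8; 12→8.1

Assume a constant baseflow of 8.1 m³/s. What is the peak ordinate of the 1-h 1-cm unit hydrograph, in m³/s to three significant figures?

Direct runoff: 0.0, 1.4, 12.3, 16.3, 25.1, 33.1, 47.6, 59.4, 42.6, 30.5, 21.9, 15.7, 0.0 m³/s; ΣQ_DR = 305.9 m³/s, peak = 59.4 m³/s.
Runoff depth d = ΣQ_DR·Δt / A = 305.9 × 3600 / (110 km²) = 10.01 mm.
The 1-cm UH is the DRH scaled by (10 mm)/d, so U_p = 59.4 × 10/10.01 = 59.3 m³/s.

U_p ≈ 59.3 m³/s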